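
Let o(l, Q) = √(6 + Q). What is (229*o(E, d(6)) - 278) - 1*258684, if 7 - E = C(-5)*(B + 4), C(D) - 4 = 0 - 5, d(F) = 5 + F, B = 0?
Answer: -258962 + 229*√17 ≈ -2.5802e+5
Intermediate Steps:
C(D) = -1 (C(D) = 4 + (0 - 5) = 4 - 5 = -1)
E = 11 (E = 7 - (-1)*(0 + 4) = 7 - (-1)*4 = 7 - 1*(-4) = 7 + 4 = 11)
(229*o(E, d(6)) - 278) - 1*258684 = (229*√(6 + (5 + 6)) - 278) - 1*258684 = (229*√(6 + 11) - 278) - 258684 = (229*√17 - 278) - 258684 = (-278 + 229*√17) - 258684 = -258962 + 229*√17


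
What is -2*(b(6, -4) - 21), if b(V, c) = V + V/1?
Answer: 18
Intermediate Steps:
b(V, c) = 2*V (b(V, c) = V + V*1 = V + V = 2*V)
-2*(b(6, -4) - 21) = -2*(2*6 - 21) = -2*(12 - 21) = -2*(-9) = 18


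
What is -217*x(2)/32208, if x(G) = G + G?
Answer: -217/8052 ≈ -0.026950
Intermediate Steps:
x(G) = 2*G
-217*x(2)/32208 = -434*2/32208 = -217*4*(1/32208) = -868*1/32208 = -217/8052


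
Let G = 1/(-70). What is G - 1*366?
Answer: -25621/70 ≈ -366.01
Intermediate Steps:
G = -1/70 ≈ -0.014286
G - 1*366 = -1/70 - 1*366 = -1/70 - 366 = -25621/70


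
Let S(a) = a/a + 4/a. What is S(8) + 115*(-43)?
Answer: -9887/2 ≈ -4943.5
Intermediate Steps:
S(a) = 1 + 4/a
S(8) + 115*(-43) = (4 + 8)/8 + 115*(-43) = (⅛)*12 - 4945 = 3/2 - 4945 = -9887/2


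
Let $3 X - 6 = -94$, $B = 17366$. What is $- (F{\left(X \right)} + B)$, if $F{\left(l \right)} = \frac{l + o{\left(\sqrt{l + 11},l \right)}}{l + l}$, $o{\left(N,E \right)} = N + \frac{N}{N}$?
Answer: $- \frac{3056501}{176} + \frac{i \sqrt{165}}{176} \approx -17366.0 + 0.072984 i$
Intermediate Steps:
$o{\left(N,E \right)} = 1 + N$ ($o{\left(N,E \right)} = N + 1 = 1 + N$)
$X = - \frac{88}{3}$ ($X = 2 + \frac{1}{3} \left(-94\right) = 2 - \frac{94}{3} = - \frac{88}{3} \approx -29.333$)
$F{\left(l \right)} = \frac{1 + l + \sqrt{11 + l}}{2 l}$ ($F{\left(l \right)} = \frac{l + \left(1 + \sqrt{l + 11}\right)}{l + l} = \frac{l + \left(1 + \sqrt{11 + l}\right)}{2 l} = \left(1 + l + \sqrt{11 + l}\right) \frac{1}{2 l} = \frac{1 + l + \sqrt{11 + l}}{2 l}$)
$- (F{\left(X \right)} + B) = - (\frac{1 - \frac{88}{3} + \sqrt{11 - \frac{88}{3}}}{2 \left(- \frac{88}{3}\right)} + 17366) = - (\frac{1}{2} \left(- \frac{3}{88}\right) \left(1 - \frac{88}{3} + \sqrt{- \frac{55}{3}}\right) + 17366) = - (\frac{1}{2} \left(- \frac{3}{88}\right) \left(1 - \frac{88}{3} + \frac{i \sqrt{165}}{3}\right) + 17366) = - (\frac{1}{2} \left(- \frac{3}{88}\right) \left(- \frac{85}{3} + \frac{i \sqrt{165}}{3}\right) + 17366) = - (\left(\frac{85}{176} - \frac{i \sqrt{165}}{176}\right) + 17366) = - (\frac{3056501}{176} - \frac{i \sqrt{165}}{176}) = - \frac{3056501}{176} + \frac{i \sqrt{165}}{176}$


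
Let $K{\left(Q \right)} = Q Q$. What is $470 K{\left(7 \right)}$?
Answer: $23030$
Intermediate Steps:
$K{\left(Q \right)} = Q^{2}$
$470 K{\left(7 \right)} = 470 \cdot 7^{2} = 470 \cdot 49 = 23030$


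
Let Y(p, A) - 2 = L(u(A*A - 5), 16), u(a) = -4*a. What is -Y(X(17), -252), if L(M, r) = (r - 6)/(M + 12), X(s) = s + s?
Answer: -253979/126992 ≈ -2.0000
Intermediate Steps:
X(s) = 2*s
L(M, r) = (-6 + r)/(12 + M)
Y(p, A) = 2 + 10/(32 - 4*A²) (Y(p, A) = 2 + (-6 + 16)/(12 - 4*(A*A - 5)) = 2 + 10/(12 - 4*(A² - 5)) = 2 + 10/(12 - 4*(-5 + A²)) = 2 + 10/(12 + (20 - 4*A²)) = 2 + 10/(32 - 4*A²))
-Y(X(17), -252) = -(-37 + 4*(-252)²)/(2*(-8 + (-252)²)) = -(-37 + 4*63504)/(2*(-8 + 63504)) = -(-37 + 254016)/(2*63496) = -253979/(2*63496) = -1*253979/126992 = -253979/126992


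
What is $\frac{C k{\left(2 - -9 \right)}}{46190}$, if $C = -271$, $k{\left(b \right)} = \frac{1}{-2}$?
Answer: $\frac{271}{92380} \approx 0.0029335$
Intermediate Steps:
$k{\left(b \right)} = - \frac{1}{2}$
$\frac{C k{\left(2 - -9 \right)}}{46190} = \frac{\left(-271\right) \left(- \frac{1}{2}\right)}{46190} = \frac{271}{2} \cdot \frac{1}{46190} = \frac{271}{92380}$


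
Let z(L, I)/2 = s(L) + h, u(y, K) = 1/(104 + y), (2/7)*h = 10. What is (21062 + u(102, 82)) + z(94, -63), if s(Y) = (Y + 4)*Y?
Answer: 8148537/206 ≈ 39556.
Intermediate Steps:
h = 35 (h = (7/2)*10 = 35)
s(Y) = Y*(4 + Y) (s(Y) = (4 + Y)*Y = Y*(4 + Y))
z(L, I) = 70 + 2*L*(4 + L) (z(L, I) = 2*(L*(4 + L) + 35) = 2*(35 + L*(4 + L)) = 70 + 2*L*(4 + L))
(21062 + u(102, 82)) + z(94, -63) = (21062 + 1/(104 + 102)) + (70 + 2*94*(4 + 94)) = (21062 + 1/206) + (70 + 2*94*98) = (21062 + 1/206) + (70 + 18424) = 4338773/206 + 18494 = 8148537/206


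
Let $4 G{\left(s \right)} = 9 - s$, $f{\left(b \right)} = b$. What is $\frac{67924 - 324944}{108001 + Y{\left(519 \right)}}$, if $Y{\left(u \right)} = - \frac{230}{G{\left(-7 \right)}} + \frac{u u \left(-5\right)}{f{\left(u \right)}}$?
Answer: $- \frac{514040}{210697} \approx -2.4397$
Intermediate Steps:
$G{\left(s \right)} = \frac{9}{4} - \frac{s}{4}$ ($G{\left(s \right)} = \frac{9 - s}{4} = \frac{9}{4} - \frac{s}{4}$)
$Y{\left(u \right)} = - \frac{115}{2} - 5 u$ ($Y{\left(u \right)} = - \frac{230}{\frac{9}{4} - - \frac{7}{4}} + \frac{u u \left(-5\right)}{u} = - \frac{230}{\frac{9}{4} + \frac{7}{4}} + \frac{u^{2} \left(-5\right)}{u} = - \frac{230}{4} + \frac{\left(-5\right) u^{2}}{u} = \left(-230\right) \frac{1}{4} - 5 u = - \frac{115}{2} - 5 u$)
$\frac{67924 - 324944}{108001 + Y{\left(519 \right)}} = \frac{67924 - 324944}{108001 - \frac{5305}{2}} = - \frac{257020}{108001 - \frac{5305}{2}} = - \frac{257020}{\frac{210697}{2}} = \left(-257020\right) \frac{2}{210697} = - \frac{514040}{210697}$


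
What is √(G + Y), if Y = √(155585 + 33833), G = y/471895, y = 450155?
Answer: √(8497035749 + 8907395641*√189418)/94379 ≈ 20.885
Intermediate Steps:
G = 90031/94379 (G = 450155/471895 = 450155*(1/471895) = 90031/94379 ≈ 0.95393)
Y = √189418 ≈ 435.22
√(G + Y) = √(90031/94379 + √189418)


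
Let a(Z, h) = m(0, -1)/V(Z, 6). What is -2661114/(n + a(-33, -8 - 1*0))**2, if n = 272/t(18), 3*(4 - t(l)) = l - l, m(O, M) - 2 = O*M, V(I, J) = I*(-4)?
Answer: -11591812584/20151121 ≈ -575.24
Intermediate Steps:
V(I, J) = -4*I
m(O, M) = 2 + M*O (m(O, M) = 2 + O*M = 2 + M*O)
t(l) = 4 (t(l) = 4 - (l - l)/3 = 4 - 1/3*0 = 4 + 0 = 4)
n = 68 (n = 272/4 = 272*(1/4) = 68)
a(Z, h) = -1/(2*Z) (a(Z, h) = (2 - 1*0)/((-4*Z)) = (2 + 0)*(-1/(4*Z)) = 2*(-1/(4*Z)) = -1/(2*Z))
-2661114/(n + a(-33, -8 - 1*0))**2 = -2661114/(68 - 1/2/(-33))**2 = -2661114/(68 - 1/2*(-1/33))**2 = -2661114/(68 + 1/66)**2 = -2661114/((4489/66)**2) = -2661114/20151121/4356 = -2661114*4356/20151121 = -11591812584/20151121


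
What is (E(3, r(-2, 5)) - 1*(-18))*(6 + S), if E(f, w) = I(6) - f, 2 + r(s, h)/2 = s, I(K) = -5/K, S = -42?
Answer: -510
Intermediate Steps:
r(s, h) = -4 + 2*s
E(f, w) = -5/6 - f
(E(3, r(-2, 5)) - 1*(-18))*(6 + S) = ((-5/6 - 1*3) - 1*(-18))*(6 - 42) = ((-5/6 - 3) + 18)*(-36) = (-23/6 + 18)*(-36) = (85/6)*(-36) = -510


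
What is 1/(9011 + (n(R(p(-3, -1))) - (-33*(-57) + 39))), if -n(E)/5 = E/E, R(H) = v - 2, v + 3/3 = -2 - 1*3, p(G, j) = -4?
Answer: 1/7086 ≈ 0.00014112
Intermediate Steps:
v = -6 (v = -1 + (-2 - 1*3) = -1 + (-2 - 3) = -1 - 5 = -6)
R(H) = -8 (R(H) = -6 - 2 = -8)
n(E) = -5 (n(E) = -5*E/E = -5*1 = -5)
1/(9011 + (n(R(p(-3, -1))) - (-33*(-57) + 39))) = 1/(9011 + (-5 - (-33*(-57) + 39))) = 1/(9011 + (-5 - (1881 + 39))) = 1/(9011 + (-5 - 1*1920)) = 1/(9011 + (-5 - 1920)) = 1/(9011 - 1925) = 1/7086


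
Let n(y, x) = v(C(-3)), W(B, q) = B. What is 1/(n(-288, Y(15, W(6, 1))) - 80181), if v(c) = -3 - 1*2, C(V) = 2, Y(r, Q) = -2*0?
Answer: -1/80186 ≈ -1.2471e-5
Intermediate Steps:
Y(r, Q) = 0
v(c) = -5 (v(c) = -3 - 2 = -5)
n(y, x) = -5
1/(n(-288, Y(15, W(6, 1))) - 80181) = 1/(-5 - 80181) = 1/(-80186) = -1/80186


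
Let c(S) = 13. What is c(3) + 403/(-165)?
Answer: 1742/165 ≈ 10.558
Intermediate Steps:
c(3) + 403/(-165) = 13 + 403/(-165) = 13 + 403*(-1/165) = 13 - 403/165 = 1742/165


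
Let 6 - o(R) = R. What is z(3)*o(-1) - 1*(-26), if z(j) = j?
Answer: 47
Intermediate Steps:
o(R) = 6 - R
z(3)*o(-1) - 1*(-26) = 3*(6 - 1*(-1)) - 1*(-26) = 3*(6 + 1) + 26 = 3*7 + 26 = 21 + 26 = 47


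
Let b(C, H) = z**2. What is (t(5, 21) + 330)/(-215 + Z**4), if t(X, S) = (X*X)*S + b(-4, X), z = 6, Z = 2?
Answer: -891/199 ≈ -4.4774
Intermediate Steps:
b(C, H) = 36 (b(C, H) = 6**2 = 36)
t(X, S) = 36 + S*X**2 (t(X, S) = (X*X)*S + 36 = X**2*S + 36 = S*X**2 + 36 = 36 + S*X**2)
(t(5, 21) + 330)/(-215 + Z**4) = ((36 + 21*5**2) + 330)/(-215 + 2**4) = ((36 + 21*25) + 330)/(-215 + 16) = ((36 + 525) + 330)/(-199) = (561 + 330)*(-1/199) = 891*(-1/199) = -891/199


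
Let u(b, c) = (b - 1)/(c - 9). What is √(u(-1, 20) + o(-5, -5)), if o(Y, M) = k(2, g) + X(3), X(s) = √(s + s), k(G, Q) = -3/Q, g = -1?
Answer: √(341 + 121*√6)/11 ≈ 2.2951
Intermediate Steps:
u(b, c) = (-1 + b)/(-9 + c)
X(s) = √2*√s (X(s) = √(2*s) = √2*√s)
o(Y, M) = 3 + √6 (o(Y, M) = -3/(-1) + √2*√3 = -3*(-1) + √6 = 3 + √6)
√(u(-1, 20) + o(-5, -5)) = √((-1 - 1)/(-9 + 20) + (3 + √6)) = √(-2/11 + (3 + √6)) = √(31/11 + √6)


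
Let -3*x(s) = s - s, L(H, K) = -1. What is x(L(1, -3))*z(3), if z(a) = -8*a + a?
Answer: 0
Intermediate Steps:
x(s) = 0 (x(s) = -(s - s)/3 = -⅓*0 = 0)
z(a) = -7*a
x(L(1, -3))*z(3) = 0*(-7*3) = 0*(-21) = 0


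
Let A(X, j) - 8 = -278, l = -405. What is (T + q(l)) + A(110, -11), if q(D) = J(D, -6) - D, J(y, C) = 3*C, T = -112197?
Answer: -112080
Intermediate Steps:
A(X, j) = -270 (A(X, j) = 8 - 278 = -270)
q(D) = -18 - D (q(D) = 3*(-6) - D = -18 - D)
(T + q(l)) + A(110, -11) = (-112197 + (-18 - 1*(-405))) - 270 = (-112197 + (-18 + 405)) - 270 = (-112197 + 387) - 270 = -111810 - 270 = -112080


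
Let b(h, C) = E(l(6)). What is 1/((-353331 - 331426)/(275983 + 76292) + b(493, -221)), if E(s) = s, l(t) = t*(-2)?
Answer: -352275/4912057 ≈ -0.071716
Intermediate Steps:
l(t) = -2*t
b(h, C) = -12 (b(h, C) = -2*6 = -12)
1/((-353331 - 331426)/(275983 + 76292) + b(493, -221)) = 1/((-353331 - 331426)/(275983 + 76292) - 12) = 1/(-684757/352275 - 12) = 1/(-4912057/352275) = -352275/4912057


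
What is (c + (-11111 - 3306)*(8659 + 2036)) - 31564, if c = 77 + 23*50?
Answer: -154220152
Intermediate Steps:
c = 1227 (c = 77 + 1150 = 1227)
(c + (-11111 - 3306)*(8659 + 2036)) - 31564 = (1227 + (-11111 - 3306)*(8659 + 2036)) - 31564 = (1227 - 14417*10695) - 31564 = (1227 - 154189815) - 31564 = -154188588 - 31564 = -154220152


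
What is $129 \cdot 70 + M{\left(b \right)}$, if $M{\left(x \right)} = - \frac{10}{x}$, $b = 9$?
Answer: $\frac{81260}{9} \approx 9028.9$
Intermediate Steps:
$129 \cdot 70 + M{\left(b \right)} = 129 \cdot 70 - \frac{10}{9} = 9030 - \frac{10}{9} = \frac{81260}{9}$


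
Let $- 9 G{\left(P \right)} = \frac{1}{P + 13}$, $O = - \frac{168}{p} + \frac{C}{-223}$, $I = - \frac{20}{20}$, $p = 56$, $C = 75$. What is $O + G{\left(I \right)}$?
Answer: $- \frac{80575}{24084} \approx -3.3456$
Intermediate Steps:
$I = -1$ ($I = \left(-20\right) \frac{1}{20} = -1$)
$O = - \frac{744}{223}$ ($O = - \frac{168}{56} + \frac{75}{-223} = \left(-168\right) \frac{1}{56} + 75 \left(- \frac{1}{223}\right) = -3 - \frac{75}{223} = - \frac{744}{223} \approx -3.3363$)
$G{\left(P \right)} = - \frac{1}{9 \left(13 + P\right)}$ ($G{\left(P \right)} = - \frac{1}{9 \left(P + 13\right)} = - \frac{1}{9 \left(13 + P\right)}$)
$O + G{\left(I \right)} = - \frac{744}{223} - \frac{1}{117 + 9 \left(-1\right)} = - \frac{744}{223} - \frac{1}{117 - 9} = - \frac{744}{223} - \frac{1}{108} = - \frac{80575}{24084}$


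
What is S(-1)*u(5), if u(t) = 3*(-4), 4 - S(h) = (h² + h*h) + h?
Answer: -36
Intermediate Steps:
S(h) = 4 - h - 2*h² (S(h) = 4 - ((h² + h*h) + h) = 4 - ((h² + h²) + h) = 4 - (2*h² + h) = 4 - (h + 2*h²) = 4 + (-h - 2*h²) = 4 - h - 2*h²)
u(t) = -12
S(-1)*u(5) = (4 - 1*(-1) - 2*(-1)²)*(-12) = (4 + 1 - 2*1)*(-12) = (4 + 1 - 2)*(-12) = 3*(-12) = -36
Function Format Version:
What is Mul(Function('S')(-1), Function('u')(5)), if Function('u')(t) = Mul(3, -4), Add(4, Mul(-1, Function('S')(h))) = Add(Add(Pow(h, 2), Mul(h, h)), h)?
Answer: -36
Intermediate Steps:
Function('S')(h) = Add(4, Mul(-1, h), Mul(-2, Pow(h, 2))) (Function('S')(h) = Add(4, Mul(-1, Add(Add(Pow(h, 2), Mul(h, h)), h))) = Add(4, Mul(-1, Add(Add(Pow(h, 2), Pow(h, 2)), h))) = Add(4, Mul(-1, Add(Mul(2, Pow(h, 2)), h))) = Add(4, Mul(-1, Add(h, Mul(2, Pow(h, 2))))) = Add(4, Add(Mul(-1, h), Mul(-2, Pow(h, 2)))) = Add(4, Mul(-1, h), Mul(-2, Pow(h, 2))))
Function('u')(t) = -12
Mul(Function('S')(-1), Function('u')(5)) = Mul(Add(4, Mul(-1, -1), Mul(-2, Pow(-1, 2))), -12) = Mul(Add(4, 1, Mul(-2, 1)), -12) = Mul(Add(4, 1, -2), -12) = Mul(3, -12) = -36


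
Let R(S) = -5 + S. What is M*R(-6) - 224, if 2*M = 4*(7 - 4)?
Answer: -290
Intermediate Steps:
M = 6 (M = (4*(7 - 4))/2 = (4*3)/2 = (½)*12 = 6)
M*R(-6) - 224 = 6*(-5 - 6) - 224 = 6*(-11) - 224 = -66 - 224 = -290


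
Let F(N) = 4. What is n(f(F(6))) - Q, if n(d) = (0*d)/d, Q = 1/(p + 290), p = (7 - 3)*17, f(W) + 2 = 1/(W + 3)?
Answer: -1/358 ≈ -0.0027933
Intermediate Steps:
f(W) = -2 + 1/(3 + W) (f(W) = -2 + 1/(W + 3) = -2 + 1/(3 + W))
p = 68 (p = 4*17 = 68)
Q = 1/358 (Q = 1/(68 + 290) = 1/358 ≈ 0.0027933)
n(d) = 0 (n(d) = 0/d = 0)
n(f(F(6))) - Q = 0 - 1*1/358 = 0 - 1/358 = -1/358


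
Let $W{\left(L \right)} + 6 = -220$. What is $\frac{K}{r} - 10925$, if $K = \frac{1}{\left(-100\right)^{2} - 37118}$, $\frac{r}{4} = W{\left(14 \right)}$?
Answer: $- \frac{267822791599}{24514672} \approx -10925.0$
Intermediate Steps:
$W{\left(L \right)} = -226$ ($W{\left(L \right)} = -6 - 220 = -226$)
$r = -904$ ($r = 4 \left(-226\right) = -904$)
$K = - \frac{1}{27118}$ ($K = \frac{1}{10000 - 37118} = \frac{1}{-27118} = - \frac{1}{27118} \approx -3.6876 \cdot 10^{-5}$)
$\frac{K}{r} - 10925 = - \frac{1}{27118 \left(-904\right)} - 10925 = \left(- \frac{1}{27118}\right) \left(- \frac{1}{904}\right) - 10925 = \frac{1}{24514672} - 10925 = - \frac{267822791599}{24514672}$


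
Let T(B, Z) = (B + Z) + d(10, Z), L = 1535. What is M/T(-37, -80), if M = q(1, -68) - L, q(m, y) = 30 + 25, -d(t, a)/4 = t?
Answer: 1480/157 ≈ 9.4268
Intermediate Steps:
d(t, a) = -4*t
q(m, y) = 55
T(B, Z) = -40 + B + Z (T(B, Z) = (B + Z) - 4*10 = (B + Z) - 40 = -40 + B + Z)
M = -1480 (M = 55 - 1*1535 = 55 - 1535 = -1480)
M/T(-37, -80) = -1480/(-40 - 37 - 80) = -1480/(-157) = -1480*(-1/157) = 1480/157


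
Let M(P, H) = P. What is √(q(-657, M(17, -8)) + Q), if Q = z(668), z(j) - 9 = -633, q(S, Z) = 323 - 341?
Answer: I*√642 ≈ 25.338*I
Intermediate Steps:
q(S, Z) = -18
z(j) = -624 (z(j) = 9 - 633 = -624)
Q = -624
√(q(-657, M(17, -8)) + Q) = √(-18 - 624) = √(-642) = I*√642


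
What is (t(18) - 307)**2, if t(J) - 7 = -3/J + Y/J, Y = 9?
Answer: 808201/9 ≈ 89800.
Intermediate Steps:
t(J) = 7 + 6/J (t(J) = 7 + (-3/J + 9/J) = 7 + 6/J)
(t(18) - 307)**2 = ((7 + 6/18) - 307)**2 = ((7 + 6*(1/18)) - 307)**2 = ((7 + 1/3) - 307)**2 = (22/3 - 307)**2 = (-899/3)**2 = 808201/9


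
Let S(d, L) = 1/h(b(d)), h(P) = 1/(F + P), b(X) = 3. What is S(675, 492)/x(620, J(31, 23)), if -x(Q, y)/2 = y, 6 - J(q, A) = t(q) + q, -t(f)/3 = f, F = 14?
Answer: -⅛ ≈ -0.12500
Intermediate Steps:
h(P) = 1/(14 + P)
t(f) = -3*f
J(q, A) = 6 + 2*q (J(q, A) = 6 - (-3*q + q) = 6 - (-2)*q = 6 + 2*q)
x(Q, y) = -2*y
S(d, L) = 17 (S(d, L) = 1/(1/(14 + 3)) = 1/(1/17) = 17)
S(675, 492)/x(620, J(31, 23)) = 17/((-2*(6 + 2*31))) = 17/((-2*(6 + 62))) = 17/((-2*68)) = 17/(-136) = 17*(-1/136) = -⅛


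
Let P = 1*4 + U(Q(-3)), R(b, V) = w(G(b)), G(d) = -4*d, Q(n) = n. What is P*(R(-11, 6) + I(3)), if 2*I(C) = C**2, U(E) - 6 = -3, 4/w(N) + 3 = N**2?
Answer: 121835/3866 ≈ 31.514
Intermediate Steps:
w(N) = 4/(-3 + N**2)
U(E) = 3 (U(E) = 6 - 3 = 3)
R(b, V) = 4/(-3 + 16*b**2) (R(b, V) = 4/(-3 + (-4*b)**2) = 4/(-3 + 16*b**2))
I(C) = C**2/2
P = 7 (P = 1*4 + 3 = 4 + 3 = 7)
P*(R(-11, 6) + I(3)) = 7*(4/(-3 + 16*(-11)**2) + (1/2)*3**2) = 7*(4/(-3 + 16*121) + (1/2)*9) = 7*(4/(-3 + 1936) + 9/2) = 7*(4/1933 + 9/2) = 7*(17405/3866) = 121835/3866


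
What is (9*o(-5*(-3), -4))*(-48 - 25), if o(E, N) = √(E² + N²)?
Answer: -657*√241 ≈ -10199.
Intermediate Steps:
(9*o(-5*(-3), -4))*(-48 - 25) = (9*√((-5*(-3))² + (-4)²))*(-48 - 25) = (9*√(15² + 16))*(-73) = (9*√(225 + 16))*(-73) = (9*√241)*(-73) = -657*√241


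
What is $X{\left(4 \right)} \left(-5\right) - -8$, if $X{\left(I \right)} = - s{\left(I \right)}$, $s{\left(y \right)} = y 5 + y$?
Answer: $128$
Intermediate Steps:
$s{\left(y \right)} = 6 y$ ($s{\left(y \right)} = 5 y + y = 6 y$)
$X{\left(I \right)} = - 6 I$
$X{\left(4 \right)} \left(-5\right) - -8 = \left(-6\right) 4 \left(-5\right) - -8 = \left(-24\right) \left(-5\right) + \left(-3 + 11\right) = 120 + 8 = 128$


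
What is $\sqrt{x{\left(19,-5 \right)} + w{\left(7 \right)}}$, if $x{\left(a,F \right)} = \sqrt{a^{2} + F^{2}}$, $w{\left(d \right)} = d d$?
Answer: $\sqrt{49 + \sqrt{386}} \approx 8.2853$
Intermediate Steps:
$w{\left(d \right)} = d^{2}$
$x{\left(a,F \right)} = \sqrt{F^{2} + a^{2}}$
$\sqrt{x{\left(19,-5 \right)} + w{\left(7 \right)}} = \sqrt{\sqrt{\left(-5\right)^{2} + 19^{2}} + 7^{2}} = \sqrt{\sqrt{25 + 361} + 49} = \sqrt{\sqrt{386} + 49} = \sqrt{49 + \sqrt{386}}$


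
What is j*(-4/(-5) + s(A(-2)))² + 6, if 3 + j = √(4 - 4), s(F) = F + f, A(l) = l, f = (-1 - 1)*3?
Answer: -3738/25 ≈ -149.52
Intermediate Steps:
f = -6 (f = -2*3 = -6)
s(F) = -6 + F (s(F) = F - 6 = -6 + F)
j = -3 (j = -3 + √(4 - 4) = -3 + √0 = -3 + 0 = -3)
j*(-4/(-5) + s(A(-2)))² + 6 = -3*(-4/(-5) + (-6 - 2))² + 6 = -3*(-4*(-⅕) - 8)² + 6 = -3*(⅘ - 8)² + 6 = -3*(-36/5)² + 6 = -3*1296/25 + 6 = -3888/25 + 6 = -3738/25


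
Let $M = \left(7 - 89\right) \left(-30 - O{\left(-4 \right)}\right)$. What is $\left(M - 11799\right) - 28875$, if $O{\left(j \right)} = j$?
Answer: $-38542$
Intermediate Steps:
$M = 2132$ ($M = \left(7 - 89\right) \left(-30 - -4\right) = - 82 \left(-30 + 4\right) = \left(-82\right) \left(-26\right) = 2132$)
$\left(M - 11799\right) - 28875 = \left(2132 - 11799\right) - 28875 = -9667 - 28875 = -38542$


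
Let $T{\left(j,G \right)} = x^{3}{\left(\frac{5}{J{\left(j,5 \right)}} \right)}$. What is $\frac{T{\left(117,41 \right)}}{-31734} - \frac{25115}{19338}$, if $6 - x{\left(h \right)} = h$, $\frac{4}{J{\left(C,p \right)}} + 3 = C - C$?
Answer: $- \frac{2897504059}{2181945216} \approx -1.3279$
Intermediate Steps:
$J{\left(C,p \right)} = - \frac{4}{3}$ ($J{\left(C,p \right)} = \frac{4}{-3 + \left(C - C\right)} = \frac{4}{-3 + 0} = \frac{4}{-3} = 4 \left(- \frac{1}{3}\right) = - \frac{4}{3}$)
$x{\left(h \right)} = 6 - h$
$T{\left(j,G \right)} = \frac{59319}{64}$ ($T{\left(j,G \right)} = \left(6 - \frac{5}{- \frac{4}{3}}\right)^{3} = \left(6 - 5 \left(- \frac{3}{4}\right)\right)^{3} = \left(6 - - \frac{15}{4}\right)^{3} = \left(6 + \frac{15}{4}\right)^{3} = \left(\frac{39}{4}\right)^{3} = \frac{59319}{64}$)
$\frac{T{\left(117,41 \right)}}{-31734} - \frac{25115}{19338} = \frac{59319}{64 \left(-31734\right)} - \frac{25115}{19338} = \frac{59319}{64} \left(- \frac{1}{31734}\right) - \frac{25115}{19338} = - \frac{6591}{225664} - \frac{25115}{19338} = - \frac{2897504059}{2181945216}$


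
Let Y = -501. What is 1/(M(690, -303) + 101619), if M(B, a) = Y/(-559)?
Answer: 559/56805522 ≈ 9.8406e-6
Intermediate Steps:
M(B, a) = 501/559 (M(B, a) = -501/(-559) = -501*(-1/559) = 501/559)
1/(M(690, -303) + 101619) = 1/(501/559 + 101619) = 1/(56805522/559) = 559/56805522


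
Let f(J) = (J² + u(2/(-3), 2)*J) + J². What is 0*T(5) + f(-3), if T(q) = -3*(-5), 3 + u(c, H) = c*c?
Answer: 77/3 ≈ 25.667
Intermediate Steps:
u(c, H) = -3 + c² (u(c, H) = -3 + c*c = -3 + c²)
T(q) = 15
f(J) = 2*J² - 23*J/9 (f(J) = (J² + (-3 + (2/(-3))²)*J) + J² = (J² + (-3 + (2*(-⅓))²)*J) + J² = (J² + (-3 + (-⅔)²)*J) + J² = (J² + (-3 + 4/9)*J) + J² = (J² - 23*J/9) + J² = 2*J² - 23*J/9)
0*T(5) + f(-3) = 0*15 + (⅑)*(-3)*(-23 + 18*(-3)) = 0 + (⅑)*(-3)*(-23 - 54) = 0 + (⅑)*(-3)*(-77) = 0 + 77/3 = 77/3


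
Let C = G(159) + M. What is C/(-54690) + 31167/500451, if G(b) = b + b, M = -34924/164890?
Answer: 21236262912617/376082007764925 ≈ 0.056467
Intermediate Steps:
M = -17462/82445 (M = -34924*1/164890 = -17462/82445 ≈ -0.21180)
G(b) = 2*b
C = 26200048/82445 (C = 2*159 - 17462/82445 = 318 - 17462/82445 = 26200048/82445 ≈ 317.79)
C/(-54690) + 31167/500451 = (26200048/82445)/(-54690) + 31167/500451 = (26200048/82445)*(-1/54690) + 31167*(1/500451) = -13100024/2254458525 + 10389/166817 = 21236262912617/376082007764925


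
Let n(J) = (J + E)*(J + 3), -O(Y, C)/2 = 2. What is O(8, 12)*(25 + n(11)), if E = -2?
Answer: -604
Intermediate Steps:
O(Y, C) = -4 (O(Y, C) = -2*2 = -4)
n(J) = (-2 + J)*(3 + J) (n(J) = (J - 2)*(J + 3) = (-2 + J)*(3 + J))
O(8, 12)*(25 + n(11)) = -4*(25 + (-6 + 11 + 11**2)) = -4*(25 + (-6 + 11 + 121)) = -4*(25 + 126) = -4*151 = -604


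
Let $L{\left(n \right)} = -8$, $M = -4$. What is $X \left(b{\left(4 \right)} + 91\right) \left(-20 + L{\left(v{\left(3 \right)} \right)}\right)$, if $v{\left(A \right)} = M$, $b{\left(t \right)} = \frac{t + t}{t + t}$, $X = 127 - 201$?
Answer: $190624$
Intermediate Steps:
$X = -74$ ($X = 127 - 201 = -74$)
$b{\left(t \right)} = 1$ ($b{\left(t \right)} = \frac{2 t}{2 t} = 2 t \frac{1}{2 t} = 1$)
$v{\left(A \right)} = -4$
$X \left(b{\left(4 \right)} + 91\right) \left(-20 + L{\left(v{\left(3 \right)} \right)}\right) = - 74 \left(1 + 91\right) \left(-20 - 8\right) = - 74 \cdot 92 \left(-28\right) = \left(-74\right) \left(-2576\right) = 190624$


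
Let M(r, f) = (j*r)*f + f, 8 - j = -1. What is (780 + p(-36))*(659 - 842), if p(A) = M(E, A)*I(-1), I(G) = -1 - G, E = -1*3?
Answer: -142740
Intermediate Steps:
j = 9 (j = 8 - 1*(-1) = 8 + 1 = 9)
E = -3
M(r, f) = f + 9*f*r (M(r, f) = (9*r)*f + f = 9*f*r + f = f + 9*f*r)
p(A) = 0 (p(A) = (A*(1 + 9*(-3)))*(-1 - 1*(-1)) = (A*(1 - 27))*(-1 + 1) = (A*(-26))*0 = -26*A*0 = 0)
(780 + p(-36))*(659 - 842) = (780 + 0)*(659 - 842) = 780*(-183) = -142740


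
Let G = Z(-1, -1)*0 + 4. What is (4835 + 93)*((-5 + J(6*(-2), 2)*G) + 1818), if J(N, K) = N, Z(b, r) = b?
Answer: 8697920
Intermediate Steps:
G = 4 (G = -1*0 + 4 = 0 + 4 = 4)
(4835 + 93)*((-5 + J(6*(-2), 2)*G) + 1818) = (4835 + 93)*((-5 + (6*(-2))*4) + 1818) = 4928*((-5 - 12*4) + 1818) = 4928*((-5 - 48) + 1818) = 4928*(-53 + 1818) = 4928*1765 = 8697920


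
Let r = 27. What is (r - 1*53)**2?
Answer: 676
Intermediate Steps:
(r - 1*53)**2 = (27 - 1*53)**2 = (27 - 53)**2 = (-26)**2 = 676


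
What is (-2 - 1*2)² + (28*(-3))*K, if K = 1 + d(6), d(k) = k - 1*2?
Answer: -404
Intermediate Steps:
d(k) = -2 + k (d(k) = k - 2 = -2 + k)
K = 5 (K = 1 + (-2 + 6) = 1 + 4 = 5)
(-2 - 1*2)² + (28*(-3))*K = (-2 - 1*2)² + (28*(-3))*5 = (-2 - 2)² - 84*5 = (-4)² - 420 = 16 - 420 = -404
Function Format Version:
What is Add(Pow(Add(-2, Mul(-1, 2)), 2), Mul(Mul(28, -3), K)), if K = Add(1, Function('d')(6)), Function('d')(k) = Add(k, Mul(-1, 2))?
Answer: -404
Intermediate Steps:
Function('d')(k) = Add(-2, k) (Function('d')(k) = Add(k, -2) = Add(-2, k))
K = 5 (K = Add(1, Add(-2, 6)) = Add(1, 4) = 5)
Add(Pow(Add(-2, Mul(-1, 2)), 2), Mul(Mul(28, -3), K)) = Add(Pow(Add(-2, Mul(-1, 2)), 2), Mul(Mul(28, -3), 5)) = Add(Pow(Add(-2, -2), 2), Mul(-84, 5)) = Add(Pow(-4, 2), -420) = Add(16, -420) = -404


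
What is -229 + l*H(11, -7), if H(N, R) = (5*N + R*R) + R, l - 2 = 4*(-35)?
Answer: -13615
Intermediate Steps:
l = -138 (l = 2 + 4*(-35) = 2 - 140 = -138)
H(N, R) = R + R² + 5*N (H(N, R) = (5*N + R²) + R = (R² + 5*N) + R = R + R² + 5*N)
-229 + l*H(11, -7) = -229 - 138*(-7 + (-7)² + 5*11) = -229 - 138*(-7 + 49 + 55) = -229 - 138*97 = -229 - 13386 = -13615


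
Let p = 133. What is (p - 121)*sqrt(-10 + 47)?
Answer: 12*sqrt(37) ≈ 72.993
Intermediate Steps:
(p - 121)*sqrt(-10 + 47) = (133 - 121)*sqrt(-10 + 47) = 12*sqrt(37)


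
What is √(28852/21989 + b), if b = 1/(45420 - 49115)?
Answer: √8660056020682605/81249355 ≈ 1.1454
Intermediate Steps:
b = -1/3695 (b = 1/(-3695) = -1/3695 ≈ -0.00027064)
√(28852/21989 + b) = √(28852/21989 - 1/3695) = √(106586151/81249355) = √8660056020682605/81249355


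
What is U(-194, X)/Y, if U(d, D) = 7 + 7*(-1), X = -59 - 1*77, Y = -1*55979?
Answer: 0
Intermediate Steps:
Y = -55979
X = -136 (X = -59 - 77 = -136)
U(d, D) = 0 (U(d, D) = 7 - 7 = 0)
U(-194, X)/Y = 0/(-55979) = 0*(-1/55979) = 0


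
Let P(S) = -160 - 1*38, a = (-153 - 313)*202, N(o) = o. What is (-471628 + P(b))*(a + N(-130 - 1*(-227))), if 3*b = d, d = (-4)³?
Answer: 44368157910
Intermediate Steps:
a = -94132 (a = -466*202 = -94132)
d = -64
b = -64/3 (b = (⅓)*(-64) = -64/3 ≈ -21.333)
P(S) = -198 (P(S) = -160 - 38 = -198)
(-471628 + P(b))*(a + N(-130 - 1*(-227))) = (-471628 - 198)*(-94132 + (-130 - 1*(-227))) = -471826*(-94132 + (-130 + 227)) = -471826*(-94132 + 97) = -471826*(-94035) = 44368157910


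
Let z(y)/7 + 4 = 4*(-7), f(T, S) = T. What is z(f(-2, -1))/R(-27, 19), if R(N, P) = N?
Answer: 224/27 ≈ 8.2963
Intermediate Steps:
z(y) = -224 (z(y) = -28 + 7*(4*(-7)) = -28 + 7*(-28) = -28 - 196 = -224)
z(f(-2, -1))/R(-27, 19) = -224/(-27) = -224*(-1/27) = 224/27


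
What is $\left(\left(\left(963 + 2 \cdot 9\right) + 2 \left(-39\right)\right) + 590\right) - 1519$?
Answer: $-26$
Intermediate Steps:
$\left(\left(\left(963 + 2 \cdot 9\right) + 2 \left(-39\right)\right) + 590\right) - 1519 = \left(\left(\left(963 + 18\right) - 78\right) + 590\right) - 1519 = \left(\left(981 - 78\right) + 590\right) - 1519 = \left(903 + 590\right) - 1519 = 1493 - 1519 = -26$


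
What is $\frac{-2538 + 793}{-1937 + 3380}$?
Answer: $- \frac{1745}{1443} \approx -1.2093$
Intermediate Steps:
$\frac{-2538 + 793}{-1937 + 3380} = - \frac{1745}{1443}$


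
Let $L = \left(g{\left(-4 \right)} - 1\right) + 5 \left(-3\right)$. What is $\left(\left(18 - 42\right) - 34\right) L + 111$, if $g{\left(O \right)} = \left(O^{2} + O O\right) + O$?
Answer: $-585$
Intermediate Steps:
$g{\left(O \right)} = O + 2 O^{2}$ ($g{\left(O \right)} = \left(O^{2} + O^{2}\right) + O = 2 O^{2} + O = O + 2 O^{2}$)
$L = 12$ ($L = \left(- 4 \left(1 + 2 \left(-4\right)\right) - 1\right) + 5 \left(-3\right) = \left(- 4 \left(1 - 8\right) - 1\right) - 15 = \left(\left(-4\right) \left(-7\right) - 1\right) - 15 = \left(28 - 1\right) - 15 = 27 - 15 = 12$)
$\left(\left(18 - 42\right) - 34\right) L + 111 = \left(\left(18 - 42\right) - 34\right) 12 + 111 = \left(-24 - 34\right) 12 + 111 = \left(-58\right) 12 + 111 = -696 + 111 = -585$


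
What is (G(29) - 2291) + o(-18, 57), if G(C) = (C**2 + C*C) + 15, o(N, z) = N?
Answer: -612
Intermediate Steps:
G(C) = 15 + 2*C**2 (G(C) = (C**2 + C**2) + 15 = 2*C**2 + 15 = 15 + 2*C**2)
(G(29) - 2291) + o(-18, 57) = ((15 + 2*29**2) - 2291) - 18 = ((15 + 2*841) - 2291) - 18 = ((15 + 1682) - 2291) - 18 = (1697 - 2291) - 18 = -594 - 18 = -612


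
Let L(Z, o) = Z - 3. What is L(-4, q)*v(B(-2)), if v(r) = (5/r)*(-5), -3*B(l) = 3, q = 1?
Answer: -175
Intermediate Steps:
L(Z, o) = -3 + Z
B(l) = -1 (B(l) = -⅓*3 = -1)
v(r) = -25/r
L(-4, q)*v(B(-2)) = (-3 - 4)*(-25/(-1)) = -(-175)*(-1) = -7*25 = -175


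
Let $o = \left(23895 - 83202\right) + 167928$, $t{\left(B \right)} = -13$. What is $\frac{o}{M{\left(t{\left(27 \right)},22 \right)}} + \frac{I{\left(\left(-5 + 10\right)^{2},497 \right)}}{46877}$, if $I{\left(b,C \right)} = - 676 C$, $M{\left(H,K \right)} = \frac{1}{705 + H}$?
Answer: $\frac{3523543682992}{46877} \approx 7.5166 \cdot 10^{7}$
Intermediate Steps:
$o = 108621$ ($o = -59307 + 167928 = 108621$)
$\frac{o}{M{\left(t{\left(27 \right)},22 \right)}} + \frac{I{\left(\left(-5 + 10\right)^{2},497 \right)}}{46877} = \frac{108621}{\frac{1}{705 - 13}} + \frac{\left(-676\right) 497}{46877} = \frac{108621}{\frac{1}{692}} - \frac{335972}{46877} = 108621 \frac{1}{\frac{1}{692}} - \frac{335972}{46877} = 108621 \cdot 692 - \frac{335972}{46877} = 75165732 - \frac{335972}{46877} = \frac{3523543682992}{46877}$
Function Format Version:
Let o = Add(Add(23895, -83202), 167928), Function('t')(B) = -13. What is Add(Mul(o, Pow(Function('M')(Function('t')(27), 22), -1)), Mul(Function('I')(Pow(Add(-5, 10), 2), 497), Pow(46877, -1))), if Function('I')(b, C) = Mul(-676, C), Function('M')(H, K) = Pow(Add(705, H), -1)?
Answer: Rational(3523543682992, 46877) ≈ 7.5166e+7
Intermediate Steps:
o = 108621 (o = Add(-59307, 167928) = 108621)
Add(Mul(o, Pow(Function('M')(Function('t')(27), 22), -1)), Mul(Function('I')(Pow(Add(-5, 10), 2), 497), Pow(46877, -1))) = Add(Mul(108621, Pow(Pow(Add(705, -13), -1), -1)), Mul(Mul(-676, 497), Pow(46877, -1))) = Add(Mul(108621, Pow(Pow(692, -1), -1)), Mul(-335972, Rational(1, 46877))) = Add(Mul(108621, Pow(Rational(1, 692), -1)), Rational(-335972, 46877)) = Add(Mul(108621, 692), Rational(-335972, 46877)) = Add(75165732, Rational(-335972, 46877)) = Rational(3523543682992, 46877)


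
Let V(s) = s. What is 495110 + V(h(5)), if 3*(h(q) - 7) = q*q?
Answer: 1485376/3 ≈ 4.9513e+5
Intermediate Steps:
h(q) = 7 + q²/3 (h(q) = 7 + (q*q)/3 = 7 + q²/3)
495110 + V(h(5)) = 495110 + (7 + (⅓)*5²) = 495110 + (7 + (⅓)*25) = 495110 + (7 + 25/3) = 495110 + 46/3 = 1485376/3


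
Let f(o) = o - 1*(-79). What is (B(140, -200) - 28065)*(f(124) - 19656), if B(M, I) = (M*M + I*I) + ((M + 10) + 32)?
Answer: -616990801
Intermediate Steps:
f(o) = 79 + o (f(o) = o + 79 = 79 + o)
B(M, I) = 42 + M + I² + M² (B(M, I) = (M² + I²) + ((10 + M) + 32) = (I² + M²) + (42 + M) = 42 + M + I² + M²)
(B(140, -200) - 28065)*(f(124) - 19656) = ((42 + 140 + (-200)² + 140²) - 28065)*((79 + 124) - 19656) = ((42 + 140 + 40000 + 19600) - 28065)*(203 - 19656) = (59782 - 28065)*(-19453) = 31717*(-19453) = -616990801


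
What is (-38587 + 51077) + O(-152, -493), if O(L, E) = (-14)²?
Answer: 12686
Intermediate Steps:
O(L, E) = 196
(-38587 + 51077) + O(-152, -493) = (-38587 + 51077) + 196 = 12490 + 196 = 12686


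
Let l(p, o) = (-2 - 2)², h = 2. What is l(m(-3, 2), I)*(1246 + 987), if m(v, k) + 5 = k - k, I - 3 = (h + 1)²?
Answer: 35728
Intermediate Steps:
I = 12 (I = 3 + (2 + 1)² = 3 + 3² = 3 + 9 = 12)
m(v, k) = -5 (m(v, k) = -5 + (k - k) = -5 + 0 = -5)
l(p, o) = 16 (l(p, o) = (-4)² = 16)
l(m(-3, 2), I)*(1246 + 987) = 16*(1246 + 987) = 16*2233 = 35728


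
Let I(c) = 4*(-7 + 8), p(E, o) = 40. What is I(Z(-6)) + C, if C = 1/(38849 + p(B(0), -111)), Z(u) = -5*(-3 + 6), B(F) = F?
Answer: 155557/38889 ≈ 4.0000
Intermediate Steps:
Z(u) = -15 (Z(u) = -5*3 = -15)
I(c) = 4 (I(c) = 4*1 = 4)
C = 1/38889 (C = 1/(38849 + 40) = 1/38889 ≈ 2.5714e-5)
I(Z(-6)) + C = 4 + 1/38889 = 155557/38889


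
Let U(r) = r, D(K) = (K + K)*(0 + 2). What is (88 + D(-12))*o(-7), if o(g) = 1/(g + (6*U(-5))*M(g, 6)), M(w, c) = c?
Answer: -40/187 ≈ -0.21390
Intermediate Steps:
D(K) = 4*K (D(K) = (2*K)*2 = 4*K)
o(g) = 1/(-180 + g) (o(g) = 1/(g + (6*(-5))*6) = 1/(g - 30*6) = 1/(g - 180) = 1/(-180 + g))
(88 + D(-12))*o(-7) = (88 + 4*(-12))/(-180 - 7) = (88 - 48)/(-187) = 40*(-1/187) = -40/187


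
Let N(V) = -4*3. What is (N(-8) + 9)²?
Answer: 9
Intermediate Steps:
N(V) = -12
(N(-8) + 9)² = (-12 + 9)² = (-3)² = 9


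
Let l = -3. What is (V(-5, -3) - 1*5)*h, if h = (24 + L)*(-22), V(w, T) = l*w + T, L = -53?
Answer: 4466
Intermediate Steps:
V(w, T) = T - 3*w (V(w, T) = -3*w + T = T - 3*w)
h = 638 (h = (24 - 53)*(-22) = -29*(-22) = 638)
(V(-5, -3) - 1*5)*h = ((-3 - 3*(-5)) - 1*5)*638 = ((-3 + 15) - 5)*638 = (12 - 5)*638 = 7*638 = 4466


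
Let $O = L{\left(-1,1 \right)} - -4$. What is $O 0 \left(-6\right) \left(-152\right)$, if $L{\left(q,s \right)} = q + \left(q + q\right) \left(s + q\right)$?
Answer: $0$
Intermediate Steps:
$L{\left(q,s \right)} = q + 2 q \left(q + s\right)$
$O = 3$ ($O = - (1 + 2 \left(-1\right) + 2 \cdot 1) - -4 = - (1 - 2 + 2) + 4 = \left(-1\right) 1 + 4 = -1 + 4 = 3$)
$O 0 \left(-6\right) \left(-152\right) = 3 \cdot 0 \left(-6\right) \left(-152\right) = 0 \left(-6\right) \left(-152\right) = 0 \left(-152\right) = 0$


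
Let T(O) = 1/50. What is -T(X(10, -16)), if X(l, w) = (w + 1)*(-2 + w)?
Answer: -1/50 ≈ -0.020000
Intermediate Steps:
X(l, w) = (1 + w)*(-2 + w)
T(O) = 1/50
-T(X(10, -16)) = -1*1/50 = -1/50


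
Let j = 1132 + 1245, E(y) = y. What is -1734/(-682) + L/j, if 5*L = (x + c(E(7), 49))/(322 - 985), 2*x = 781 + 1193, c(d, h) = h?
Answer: 6831394309/2686996455 ≈ 2.5424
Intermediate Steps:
j = 2377
x = 987 (x = (781 + 1193)/2 = (½)*1974 = 987)
L = -1036/3315 (L = ((987 + 49)/(322 - 985))/5 = (1036/(-663))/5 = (1036*(-1/663))/5 = (⅕)*(-1036/663) = -1036/3315 ≈ -0.31252)
-1734/(-682) + L/j = -1734/(-682) - 1036/3315/2377 = -1734*(-1/682) - 1036/3315*1/2377 = 867/341 - 1036/7879755 = 6831394309/2686996455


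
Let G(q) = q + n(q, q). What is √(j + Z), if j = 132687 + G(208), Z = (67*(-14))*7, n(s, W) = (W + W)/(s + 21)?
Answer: √6624914353/229 ≈ 355.43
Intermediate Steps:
n(s, W) = 2*W/(21 + s) (n(s, W) = (2*W)/(21 + s) = 2*W/(21 + s))
G(q) = q + 2*q/(21 + q)
Z = -6566 (Z = -938*7 = -6566)
j = 30433371/229 (j = 132687 + 208*(23 + 208)/(21 + 208) = 132687 + 208*231/229 = 132687 + 208*(1/229)*231 = 132687 + 48048/229 = 30433371/229 ≈ 1.3290e+5)
√(j + Z) = √(30433371/229 - 6566) = √(28929757/229) = √6624914353/229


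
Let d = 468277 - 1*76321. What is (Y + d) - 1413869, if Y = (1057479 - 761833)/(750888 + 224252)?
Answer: -498253973587/487570 ≈ -1.0219e+6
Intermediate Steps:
Y = 147823/487570 (Y = 295646/975140 = 295646*(1/975140) = 147823/487570 ≈ 0.30318)
d = 391956 (d = 468277 - 76321 = 391956)
(Y + d) - 1413869 = (147823/487570 + 391956) - 1413869 = 191106134743/487570 - 1413869 = -498253973587/487570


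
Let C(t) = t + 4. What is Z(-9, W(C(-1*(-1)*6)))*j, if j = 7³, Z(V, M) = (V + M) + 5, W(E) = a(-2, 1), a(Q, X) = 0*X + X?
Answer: -1029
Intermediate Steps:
C(t) = 4 + t
a(Q, X) = X (a(Q, X) = 0 + X = X)
W(E) = 1
Z(V, M) = 5 + M + V (Z(V, M) = (M + V) + 5 = 5 + M + V)
j = 343
Z(-9, W(C(-1*(-1)*6)))*j = (5 + 1 - 9)*343 = -3*343 = -1029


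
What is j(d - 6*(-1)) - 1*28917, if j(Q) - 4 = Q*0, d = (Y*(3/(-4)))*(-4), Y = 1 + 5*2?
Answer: -28913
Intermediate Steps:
Y = 11 (Y = 1 + 10 = 11)
d = 33 (d = (11*(3/(-4)))*(-4) = (11*(3*(-¼)))*(-4) = (11*(-¾))*(-4) = -33/4*(-4) = 33)
j(Q) = 4 (j(Q) = 4 + Q*0 = 4 + 0 = 4)
j(d - 6*(-1)) - 1*28917 = 4 - 1*28917 = 4 - 28917 = -28913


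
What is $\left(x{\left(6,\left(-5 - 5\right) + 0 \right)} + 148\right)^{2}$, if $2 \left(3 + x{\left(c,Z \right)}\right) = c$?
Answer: $21904$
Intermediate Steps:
$x{\left(c,Z \right)} = -3 + \frac{c}{2}$
$\left(x{\left(6,\left(-5 - 5\right) + 0 \right)} + 148\right)^{2} = \left(\left(-3 + \frac{1}{2} \cdot 6\right) + 148\right)^{2} = \left(\left(-3 + 3\right) + 148\right)^{2} = \left(0 + 148\right)^{2} = 148^{2} = 21904$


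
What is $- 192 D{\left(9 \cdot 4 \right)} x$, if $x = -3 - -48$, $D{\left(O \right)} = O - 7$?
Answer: $-250560$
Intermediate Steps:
$D{\left(O \right)} = -7 + O$
$x = 45$ ($x = -3 + 48 = 45$)
$- 192 D{\left(9 \cdot 4 \right)} x = - 192 \left(-7 + 9 \cdot 4\right) 45 = - 192 \left(-7 + 36\right) 45 = \left(-192\right) 29 \cdot 45 = \left(-5568\right) 45 = -250560$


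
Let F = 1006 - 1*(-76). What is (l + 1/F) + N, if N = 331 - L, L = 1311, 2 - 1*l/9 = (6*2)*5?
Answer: -1625163/1082 ≈ -1502.0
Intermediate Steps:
l = -522 (l = 18 - 9*6*2*5 = 18 - 108*5 = 18 - 9*60 = 18 - 540 = -522)
F = 1082 (F = 1006 + 76 = 1082)
N = -980 (N = 331 - 1*1311 = 331 - 1311 = -980)
(l + 1/F) + N = (-522 + 1/1082) - 980 = -564803/1082 - 980 = -1625163/1082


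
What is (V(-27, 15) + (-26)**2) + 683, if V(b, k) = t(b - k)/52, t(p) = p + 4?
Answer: 35315/26 ≈ 1358.3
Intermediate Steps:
t(p) = 4 + p
V(b, k) = 1/13 - k/52 + b/52 (V(b, k) = (4 + (b - k))/52 = (4 + b - k)*(1/52) = 1/13 - k/52 + b/52)
(V(-27, 15) + (-26)**2) + 683 = ((1/13 - 1/52*15 + (1/52)*(-27)) + (-26)**2) + 683 = ((1/13 - 15/52 - 27/52) + 676) + 683 = (-19/26 + 676) + 683 = 17557/26 + 683 = 35315/26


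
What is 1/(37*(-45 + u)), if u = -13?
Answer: -1/2146 ≈ -0.00046598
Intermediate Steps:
1/(37*(-45 + u)) = 1/(37*(-45 - 13)) = 1/(37*(-58)) = 1/(-2146) = -1/2146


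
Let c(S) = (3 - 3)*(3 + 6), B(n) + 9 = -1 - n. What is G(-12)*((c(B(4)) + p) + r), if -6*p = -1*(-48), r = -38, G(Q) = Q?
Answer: 552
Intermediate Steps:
B(n) = -10 - n (B(n) = -9 + (-1 - n) = -10 - n)
p = -8 (p = -(-1)*(-48)/6 = -⅙*48 = -8)
c(S) = 0 (c(S) = 0*9 = 0)
G(-12)*((c(B(4)) + p) + r) = -12*((0 - 8) - 38) = -12*(-8 - 38) = -12*(-46) = 552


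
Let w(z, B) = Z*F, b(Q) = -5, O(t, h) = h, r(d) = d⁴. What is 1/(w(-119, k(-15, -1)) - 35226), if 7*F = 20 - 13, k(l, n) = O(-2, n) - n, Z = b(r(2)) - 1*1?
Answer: -1/35232 ≈ -2.8383e-5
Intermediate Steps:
Z = -6 (Z = -5 - 1*1 = -5 - 1 = -6)
k(l, n) = 0 (k(l, n) = n - n = 0)
F = 1 (F = (20 - 13)/7 = (⅐)*7 = 1)
w(z, B) = -6 (w(z, B) = -6*1 = -6)
1/(w(-119, k(-15, -1)) - 35226) = 1/(-6 - 35226) = 1/(-35232) = -1/35232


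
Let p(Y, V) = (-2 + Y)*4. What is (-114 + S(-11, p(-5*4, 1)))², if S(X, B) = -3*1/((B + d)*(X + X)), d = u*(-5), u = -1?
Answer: 43333499889/3334276 ≈ 12996.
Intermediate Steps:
d = 5 (d = -1*(-5) = 5)
p(Y, V) = -8 + 4*Y
S(X, B) = -3/(2*X*(5 + B)) (S(X, B) = -3*1/((B + 5)*(X + X)) = -3*1/(2*X*(5 + B)) = -3/(2*X*(5 + B)))
(-114 + S(-11, p(-5*4, 1)))² = (-114 - 3/2/(-11*(5 + (-8 + 4*(-5*4)))))² = (-114 - 3/2*(-1/11)/(5 + (-8 + 4*(-20))))² = (-114 - 3/2*(-1/11)/(5 + (-8 - 80)))² = (-114 - 3/2*(-1/11)/(5 - 88))² = (-114 - 3/2*(-1/11)/(-83))² = (-114 - 3/2*(-1/11)*(-1/83))² = (-114 - 3/1826)² = (-208167/1826)² = 43333499889/3334276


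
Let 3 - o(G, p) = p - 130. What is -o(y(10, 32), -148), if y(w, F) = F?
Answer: -281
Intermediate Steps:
o(G, p) = 133 - p (o(G, p) = 3 - (p - 130) = 3 - (-130 + p) = 3 + (130 - p) = 133 - p)
-o(y(10, 32), -148) = -(133 - 1*(-148)) = -(133 + 148) = -1*281 = -281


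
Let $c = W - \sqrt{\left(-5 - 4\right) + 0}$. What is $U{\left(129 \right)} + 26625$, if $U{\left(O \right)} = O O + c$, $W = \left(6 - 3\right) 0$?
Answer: $43266 - 3 i \approx 43266.0 - 3.0 i$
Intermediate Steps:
$W = 0$ ($W = 3 \cdot 0 = 0$)
$c = - 3 i$ ($c = 0 - \sqrt{\left(-5 - 4\right) + 0} = 0 - \sqrt{-9 + 0} = 0 - \sqrt{-9} = 0 - 3 i = - 3 i \approx - 3.0 i$)
$U{\left(O \right)} = O^{2} - 3 i$ ($U{\left(O \right)} = O O - 3 i = O^{2} - 3 i$)
$U{\left(129 \right)} + 26625 = \left(129^{2} - 3 i\right) + 26625 = \left(16641 - 3 i\right) + 26625 = 43266 - 3 i$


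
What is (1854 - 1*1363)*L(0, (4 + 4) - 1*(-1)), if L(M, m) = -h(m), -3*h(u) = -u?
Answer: -1473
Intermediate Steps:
h(u) = u/3 (h(u) = -(-1)*u/3 = u/3)
L(M, m) = -m/3
(1854 - 1*1363)*L(0, (4 + 4) - 1*(-1)) = (1854 - 1*1363)*(-((4 + 4) - 1*(-1))/3) = (1854 - 1363)*(-(8 + 1)/3) = 491*(-⅓*9) = 491*(-3) = -1473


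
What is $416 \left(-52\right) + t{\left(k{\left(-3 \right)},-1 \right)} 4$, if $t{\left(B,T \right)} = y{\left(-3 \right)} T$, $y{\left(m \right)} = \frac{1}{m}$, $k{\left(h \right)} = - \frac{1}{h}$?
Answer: $- \frac{64892}{3} \approx -21631.0$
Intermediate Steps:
$t{\left(B,T \right)} = - \frac{T}{3}$ ($t{\left(B,T \right)} = \frac{T}{-3} = - \frac{T}{3}$)
$416 \left(-52\right) + t{\left(k{\left(-3 \right)},-1 \right)} 4 = 416 \left(-52\right) + \left(- \frac{1}{3}\right) \left(-1\right) 4 = -21632 + \frac{1}{3} \cdot 4 = -21632 + \frac{4}{3} = - \frac{64892}{3}$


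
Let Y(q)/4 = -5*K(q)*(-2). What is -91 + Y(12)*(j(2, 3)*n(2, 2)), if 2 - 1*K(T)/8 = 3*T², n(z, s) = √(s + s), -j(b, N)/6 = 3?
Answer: 4953509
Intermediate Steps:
j(b, N) = -18 (j(b, N) = -6*3 = -18)
n(z, s) = √2*√s (n(z, s) = √(2*s) = √2*√s)
K(T) = 16 - 24*T²
Y(q) = 640 - 960*q² (Y(q) = 4*(-5*(16 - 24*q²)*(-2)) = 4*((-80 + 120*q²)*(-2)) = 4*(160 - 240*q²) = 640 - 960*q²)
-91 + Y(12)*(j(2, 3)*n(2, 2)) = -91 + (640 - 960*12²)*(-18*√2*√2) = -91 + (640 - 960*144)*(-18*2) = -91 + (640 - 138240)*(-36) = -91 - 137600*(-36) = -91 + 4953600 = 4953509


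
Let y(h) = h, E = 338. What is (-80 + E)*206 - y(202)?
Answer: 52946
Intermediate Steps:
(-80 + E)*206 - y(202) = (-80 + 338)*206 - 1*202 = 258*206 - 202 = 53148 - 202 = 52946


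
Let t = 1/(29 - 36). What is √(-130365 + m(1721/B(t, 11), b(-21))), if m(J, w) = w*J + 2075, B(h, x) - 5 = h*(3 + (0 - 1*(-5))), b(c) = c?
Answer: 13*I*√7331/3 ≈ 371.03*I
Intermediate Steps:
t = -⅐ (t = 1/(-7) = -⅐ ≈ -0.14286)
B(h, x) = 5 + 8*h (B(h, x) = 5 + h*(3 + (0 - 1*(-5))) = 5 + h*(3 + (0 + 5)) = 5 + h*(3 + 5) = 5 + h*8 = 5 + 8*h)
m(J, w) = 2075 + J*w (m(J, w) = J*w + 2075 = 2075 + J*w)
√(-130365 + m(1721/B(t, 11), b(-21))) = √(-130365 + (2075 + (1721/(5 + 8*(-⅐)))*(-21))) = √(-130365 + (2075 + (1721/(5 - 8/7))*(-21))) = √(-130365 + (2075 + (1721/(27/7))*(-21))) = √(-130365 + (2075 + (1721*(7/27))*(-21))) = √(-130365 + (2075 + (12047/27)*(-21))) = √(-130365 + (2075 - 84329/9)) = √(-130365 - 65654/9) = √(-1238939/9) = 13*I*√7331/3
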